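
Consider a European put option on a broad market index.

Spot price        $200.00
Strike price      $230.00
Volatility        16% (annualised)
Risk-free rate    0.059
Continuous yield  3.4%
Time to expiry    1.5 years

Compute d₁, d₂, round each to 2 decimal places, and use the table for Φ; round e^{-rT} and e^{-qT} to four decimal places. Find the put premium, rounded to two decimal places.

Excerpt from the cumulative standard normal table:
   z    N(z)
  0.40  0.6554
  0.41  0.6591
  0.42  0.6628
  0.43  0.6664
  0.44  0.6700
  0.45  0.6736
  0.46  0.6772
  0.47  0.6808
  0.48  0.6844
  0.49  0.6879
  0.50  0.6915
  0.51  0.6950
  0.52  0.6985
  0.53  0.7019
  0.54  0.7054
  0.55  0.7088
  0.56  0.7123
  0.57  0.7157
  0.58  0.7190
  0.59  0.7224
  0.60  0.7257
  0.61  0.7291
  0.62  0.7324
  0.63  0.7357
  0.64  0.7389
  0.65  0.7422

$28.21

T = 1.5;  σ√T = 0.1960
d₁ = [ln(200/230) + (0.059 − 0.034 + ½·0.16²)·1.5] / (σ√T) = (-0.1398 + 0.0567) / 0.1960 = -0.4239 ≈ -0.42
d₂ = -0.4239 − 0.1960 = -0.6198 ≈ -0.62
e^(−qT) = e^(−0.034·1.5) = 0.9503;  e^(−rT) = e^(−0.059·1.5) = 0.9153
N(−d₂) = N(0.62) = 0.7324;  N(−d₁) = N(0.42) = 0.6628
P = 230·0.9153·0.7324 − 200·0.9503·0.6628 = 154.1841 − 125.9718 = 28.2123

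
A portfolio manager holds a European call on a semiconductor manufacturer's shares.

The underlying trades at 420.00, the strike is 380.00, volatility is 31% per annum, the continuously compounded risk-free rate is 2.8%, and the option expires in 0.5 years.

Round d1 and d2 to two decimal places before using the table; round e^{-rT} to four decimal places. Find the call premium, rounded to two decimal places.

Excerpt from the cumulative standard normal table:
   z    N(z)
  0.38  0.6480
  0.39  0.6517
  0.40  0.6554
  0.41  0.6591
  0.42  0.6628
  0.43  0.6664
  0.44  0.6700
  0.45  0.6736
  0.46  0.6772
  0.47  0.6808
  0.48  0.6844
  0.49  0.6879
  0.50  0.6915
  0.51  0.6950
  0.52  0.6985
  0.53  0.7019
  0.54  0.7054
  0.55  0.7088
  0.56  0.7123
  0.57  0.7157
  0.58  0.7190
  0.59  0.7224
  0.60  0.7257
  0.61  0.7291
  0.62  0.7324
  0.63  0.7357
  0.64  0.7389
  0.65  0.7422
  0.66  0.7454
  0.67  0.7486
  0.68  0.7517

T = 0.5;  σ√T = 0.2192
ln(S/K) + (r + σ²/2)T = ln(420/380) + (0.028 + 0.31²/2)·0.5 = 0.1001 + 0.0380 = 0.1381
d₁ = 0.1381 / 0.2192 = 0.6300 ⇒ 0.63
d₂ = d₁ − σ√T = 0.6300 − 0.2192 = 0.4108 ⇒ 0.41
exp(−rT) = exp(−0.028·0.5) = 0.9861
C = 420·N(0.63) − 380·0.9861·N(0.41) = 420·0.7357 − 380·0.9861·0.6591 = 308.9940 − 246.9766 = 62.0174

62.02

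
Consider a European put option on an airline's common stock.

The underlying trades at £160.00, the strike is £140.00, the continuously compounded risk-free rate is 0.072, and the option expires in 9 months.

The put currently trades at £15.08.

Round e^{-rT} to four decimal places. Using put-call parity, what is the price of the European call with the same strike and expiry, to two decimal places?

e^(−rT) = e^(−0.072·0.75) = 0.9474
Put-call parity: C − P = S − K·e^(−rT) = 160 − 140·0.9474 = 160 − 132.6360 = 27.3640
C = P + (C − P) = 15.08 + (27.3640) = 42.4440

£42.44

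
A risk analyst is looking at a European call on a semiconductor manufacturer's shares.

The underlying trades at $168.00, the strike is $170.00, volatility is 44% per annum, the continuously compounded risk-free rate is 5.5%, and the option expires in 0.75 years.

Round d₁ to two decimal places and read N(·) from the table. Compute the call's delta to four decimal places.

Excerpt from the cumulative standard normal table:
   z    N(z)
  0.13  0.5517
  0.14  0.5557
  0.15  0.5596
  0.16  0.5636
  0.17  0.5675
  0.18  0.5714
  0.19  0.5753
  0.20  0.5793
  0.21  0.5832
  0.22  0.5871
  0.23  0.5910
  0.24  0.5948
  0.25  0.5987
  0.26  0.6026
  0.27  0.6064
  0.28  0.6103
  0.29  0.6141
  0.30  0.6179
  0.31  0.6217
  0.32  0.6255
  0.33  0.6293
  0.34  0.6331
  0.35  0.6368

0.6064

σ√T = 0.44 × 0.8660 = 0.3811
ln(S/K) + (r + σ²/2)T = ln(168/170) + (0.055 + 0.44²/2)·0.75 = -0.0118 + 0.1138 = 0.1020
d₁ = 0.1020 / 0.3811 = 0.2677 ⇒ 0.27
N(d₁) = N(0.27) = 0.6064
Δ_call = N(d₁) = 0.6064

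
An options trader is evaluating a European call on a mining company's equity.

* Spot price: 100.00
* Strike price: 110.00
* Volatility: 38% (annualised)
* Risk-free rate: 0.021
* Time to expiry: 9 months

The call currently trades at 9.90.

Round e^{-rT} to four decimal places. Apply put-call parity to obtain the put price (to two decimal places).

18.18

exp(−rT) = exp(−0.021·0.75) = 0.9844
Put-call parity: C − P = S − K·e^(−rT) = 100 − 110·0.9844 = 100 − 108.2840 = -8.2840
P = C − (C − P) = 9.90 − (-8.2840) = 18.1840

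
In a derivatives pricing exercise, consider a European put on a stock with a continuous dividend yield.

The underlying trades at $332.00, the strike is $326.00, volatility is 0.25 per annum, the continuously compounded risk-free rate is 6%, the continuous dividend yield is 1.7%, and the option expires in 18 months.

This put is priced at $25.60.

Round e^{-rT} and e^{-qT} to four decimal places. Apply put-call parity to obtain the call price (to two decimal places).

$51.30

exp(−qT) = exp(−0.017·1.5) = 0.9748;  exp(−rT) = exp(−0.06·1.5) = 0.9139
Put-call parity: C − P = S·e^(−qT) − K·e^(−rT) = 332·0.9748 − 326·0.9139 = 323.6336 − 297.9314 = 25.7022
C = P + (C − P) = 25.60 + (25.7022) = 51.3022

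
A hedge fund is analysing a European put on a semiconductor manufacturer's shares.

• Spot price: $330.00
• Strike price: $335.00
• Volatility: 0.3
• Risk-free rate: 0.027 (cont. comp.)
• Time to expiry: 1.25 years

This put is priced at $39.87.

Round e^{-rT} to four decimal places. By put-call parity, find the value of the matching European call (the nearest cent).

$45.99

e^(−rT) = e^(−0.027·1.25) = 0.9668
Put-call parity: C − P = S − K·e^(−rT) = 330 − 335·0.9668 = 330 − 323.8780 = 6.1220
C = P + (C − P) = 39.87 + (6.1220) = 45.9920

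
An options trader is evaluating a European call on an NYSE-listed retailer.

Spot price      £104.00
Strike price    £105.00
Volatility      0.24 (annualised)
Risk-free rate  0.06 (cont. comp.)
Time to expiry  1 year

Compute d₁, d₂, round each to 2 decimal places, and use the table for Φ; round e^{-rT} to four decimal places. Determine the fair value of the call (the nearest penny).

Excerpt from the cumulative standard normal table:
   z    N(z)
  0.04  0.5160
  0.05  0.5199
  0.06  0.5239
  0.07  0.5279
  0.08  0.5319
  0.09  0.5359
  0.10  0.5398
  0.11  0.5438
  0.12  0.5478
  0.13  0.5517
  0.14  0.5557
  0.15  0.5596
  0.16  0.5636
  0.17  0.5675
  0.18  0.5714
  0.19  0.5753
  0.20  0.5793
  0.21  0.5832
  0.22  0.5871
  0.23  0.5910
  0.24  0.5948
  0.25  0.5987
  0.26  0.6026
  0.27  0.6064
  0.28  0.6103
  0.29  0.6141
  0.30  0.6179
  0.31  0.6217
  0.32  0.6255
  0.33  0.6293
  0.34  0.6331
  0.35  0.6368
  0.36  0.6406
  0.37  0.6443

£12.45

σ√T = 0.24 × 1.0000 = 0.2400
d₁ = [ln(104/105) + (0.06 + 0.24²/2)·1] / 0.2400 = [-0.0096 + 0.0888] / 0.2400 = 0.3301 ≈ 0.33
d₂ = d₁ − σ√T = 0.3301 − 0.2400 = 0.0901 ≈ 0.09
exp(−rT) = exp(−0.06·1) = 0.9418
N(d₁) = N(0.33) = 0.6293;  N(d₂) = N(0.09) = 0.5359
C = 104·0.6293 − 105·0.9418·0.5359 = 65.4472 − 52.9946 = 12.4526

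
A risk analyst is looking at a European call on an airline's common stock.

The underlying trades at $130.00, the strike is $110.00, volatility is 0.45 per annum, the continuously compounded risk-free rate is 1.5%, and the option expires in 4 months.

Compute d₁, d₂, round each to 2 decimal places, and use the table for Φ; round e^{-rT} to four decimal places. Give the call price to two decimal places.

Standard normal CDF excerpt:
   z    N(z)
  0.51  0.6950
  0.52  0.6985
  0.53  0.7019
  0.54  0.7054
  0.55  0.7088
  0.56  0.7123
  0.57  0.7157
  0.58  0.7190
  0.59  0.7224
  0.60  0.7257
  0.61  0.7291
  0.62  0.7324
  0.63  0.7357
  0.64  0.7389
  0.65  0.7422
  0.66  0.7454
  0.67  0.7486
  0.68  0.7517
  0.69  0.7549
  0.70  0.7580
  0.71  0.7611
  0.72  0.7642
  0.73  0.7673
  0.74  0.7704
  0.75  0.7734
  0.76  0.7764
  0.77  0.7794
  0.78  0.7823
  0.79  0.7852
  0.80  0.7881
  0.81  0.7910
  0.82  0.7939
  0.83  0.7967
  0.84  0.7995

σ√T = 0.45·√0.3333 = 0.2598
d₁ = [ln(130/110) + (0.015 + ½·0.45²)·0.3333] / (σ√T) = (0.1671 + 0.0387) / 0.2598 = 0.7921 which rounds to 0.79
d₂ = 0.7921 − 0.2598 = 0.5323 which rounds to 0.53
exp(−rT) = exp(−0.015·0.3333) = 0.9950
N(d₁) = N(0.79) = 0.7852;  N(d₂) = N(0.53) = 0.7019
C = 130·0.7852 − 110·0.9950·0.7019 = 102.0760 − 76.8230 = 25.2530

$25.25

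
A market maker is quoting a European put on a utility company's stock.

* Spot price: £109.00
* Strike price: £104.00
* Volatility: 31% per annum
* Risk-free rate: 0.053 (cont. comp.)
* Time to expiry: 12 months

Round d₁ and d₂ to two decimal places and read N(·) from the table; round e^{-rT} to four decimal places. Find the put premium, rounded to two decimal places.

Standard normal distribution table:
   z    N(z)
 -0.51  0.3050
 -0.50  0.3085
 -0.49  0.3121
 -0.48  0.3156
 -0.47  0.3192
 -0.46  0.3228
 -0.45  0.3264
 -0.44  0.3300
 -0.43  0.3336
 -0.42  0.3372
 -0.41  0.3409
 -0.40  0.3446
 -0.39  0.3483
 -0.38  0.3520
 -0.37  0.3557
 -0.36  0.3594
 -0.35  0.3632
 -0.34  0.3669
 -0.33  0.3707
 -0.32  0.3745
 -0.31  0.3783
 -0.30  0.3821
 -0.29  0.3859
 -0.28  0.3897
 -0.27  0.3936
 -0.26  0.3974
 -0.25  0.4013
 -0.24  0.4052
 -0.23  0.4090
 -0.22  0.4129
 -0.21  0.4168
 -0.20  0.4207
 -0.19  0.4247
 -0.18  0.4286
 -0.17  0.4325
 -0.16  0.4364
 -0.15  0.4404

σ√T = 0.31 × 1.0000 = 0.3100
d₁ = [ln(109/104) + (0.053 + 0.31²/2)·1] / 0.3100 = [0.0470 + 0.1011] / 0.3100 = 0.4774 → 0.48
d₂ = d₁ − σ√T = 0.4774 − 0.3100 = 0.1674 → 0.17
exp(−rT) = exp(−0.053·1) = 0.9484
P = 104·0.9484·N(-0.17) − 109·N(-0.48) = 104·0.9484·0.4325 − 109·0.3156 = 42.6590 − 34.4004 = 8.2586

£8.26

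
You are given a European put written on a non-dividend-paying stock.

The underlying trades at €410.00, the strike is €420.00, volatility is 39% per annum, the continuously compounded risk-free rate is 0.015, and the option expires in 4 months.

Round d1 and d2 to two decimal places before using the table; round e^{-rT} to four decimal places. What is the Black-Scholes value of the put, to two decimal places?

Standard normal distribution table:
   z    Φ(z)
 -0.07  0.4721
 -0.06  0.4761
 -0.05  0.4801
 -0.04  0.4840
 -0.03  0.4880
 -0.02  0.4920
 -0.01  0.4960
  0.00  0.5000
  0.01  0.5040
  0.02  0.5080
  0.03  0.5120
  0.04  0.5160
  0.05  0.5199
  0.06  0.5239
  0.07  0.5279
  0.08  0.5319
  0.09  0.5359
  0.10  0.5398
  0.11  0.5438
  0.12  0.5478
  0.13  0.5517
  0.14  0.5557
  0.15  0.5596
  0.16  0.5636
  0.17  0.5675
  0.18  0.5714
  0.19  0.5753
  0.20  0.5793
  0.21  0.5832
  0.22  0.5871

σ√T = 0.39 × 0.5774 = 0.2252
ln(S/K) + (r + σ²/2)T = ln(410/420) + (0.015 + 0.39²/2)·0.3333 = -0.0241 + 0.0304 = 0.0063
d₁ = 0.0063 / 0.2252 = 0.0278 ≈ 0.03
d₂ = d₁ − σ√T = 0.0278 − 0.2252 = -0.1974 ≈ -0.20
e^(−rT) = e^(−0.015·0.3333) = 0.9950
N(−d₂) = N(0.20) = 0.5793;  N(−d₁) = N(-0.03) = 0.4880
P = 420·0.9950·0.5793 − 410·0.4880 = 242.0895 − 200.0800 = 42.0095

€42.01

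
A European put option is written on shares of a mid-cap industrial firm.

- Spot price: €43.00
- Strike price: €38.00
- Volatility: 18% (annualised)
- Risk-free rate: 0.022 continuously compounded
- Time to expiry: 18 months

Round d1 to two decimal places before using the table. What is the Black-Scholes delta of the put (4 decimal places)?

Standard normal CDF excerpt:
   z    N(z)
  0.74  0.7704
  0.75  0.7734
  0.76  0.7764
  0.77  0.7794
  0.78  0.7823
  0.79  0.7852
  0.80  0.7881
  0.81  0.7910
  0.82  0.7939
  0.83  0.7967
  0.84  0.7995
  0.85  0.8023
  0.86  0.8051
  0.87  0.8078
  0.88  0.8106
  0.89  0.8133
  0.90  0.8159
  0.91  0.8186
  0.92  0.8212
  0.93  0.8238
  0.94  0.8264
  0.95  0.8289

-0.2061

T = 1.5;  σ√T = 0.2205
d₁ = [ln(43/38) + (0.022 + ½·0.18²)·1.5] / (σ√T) = (0.1236 + 0.0573) / 0.2205 = 0.8206 which rounds to 0.82
N(d₁) = N(0.82) = 0.7939
Δ_put = N(d₁) − 1 = 0.7939 − 1 = -0.2061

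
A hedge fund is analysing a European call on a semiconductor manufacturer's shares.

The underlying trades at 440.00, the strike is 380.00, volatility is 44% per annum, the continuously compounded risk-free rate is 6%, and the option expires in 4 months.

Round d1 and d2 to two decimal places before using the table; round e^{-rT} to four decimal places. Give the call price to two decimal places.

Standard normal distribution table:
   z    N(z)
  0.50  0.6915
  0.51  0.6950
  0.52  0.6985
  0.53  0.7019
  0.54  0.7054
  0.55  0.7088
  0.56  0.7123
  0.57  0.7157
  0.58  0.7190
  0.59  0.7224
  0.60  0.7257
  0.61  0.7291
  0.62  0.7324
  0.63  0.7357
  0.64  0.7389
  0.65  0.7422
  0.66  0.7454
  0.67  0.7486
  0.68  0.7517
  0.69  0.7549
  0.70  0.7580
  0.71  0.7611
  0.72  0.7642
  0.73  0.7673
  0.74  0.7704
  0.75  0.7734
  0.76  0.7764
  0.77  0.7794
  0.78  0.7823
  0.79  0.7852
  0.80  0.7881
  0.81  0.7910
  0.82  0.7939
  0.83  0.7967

T = 0.3333;  σ√T = 0.2540
d₁ = [ln(440/380) + (0.06 + 0.44²/2)·0.3333] / 0.2540 = [0.1466 + 0.0523] / 0.2540 = 0.7828 ⇒ 0.78
d₂ = d₁ − σ√T = 0.7828 − 0.2540 = 0.5288 ⇒ 0.53
exp(−rT) = exp(−0.06·0.3333) = 0.9802
C = 440·N(0.78) − 380·0.9802·N(0.53) = 440·0.7823 − 380·0.9802·0.7019 = 344.2120 − 261.4409 = 82.7711

82.77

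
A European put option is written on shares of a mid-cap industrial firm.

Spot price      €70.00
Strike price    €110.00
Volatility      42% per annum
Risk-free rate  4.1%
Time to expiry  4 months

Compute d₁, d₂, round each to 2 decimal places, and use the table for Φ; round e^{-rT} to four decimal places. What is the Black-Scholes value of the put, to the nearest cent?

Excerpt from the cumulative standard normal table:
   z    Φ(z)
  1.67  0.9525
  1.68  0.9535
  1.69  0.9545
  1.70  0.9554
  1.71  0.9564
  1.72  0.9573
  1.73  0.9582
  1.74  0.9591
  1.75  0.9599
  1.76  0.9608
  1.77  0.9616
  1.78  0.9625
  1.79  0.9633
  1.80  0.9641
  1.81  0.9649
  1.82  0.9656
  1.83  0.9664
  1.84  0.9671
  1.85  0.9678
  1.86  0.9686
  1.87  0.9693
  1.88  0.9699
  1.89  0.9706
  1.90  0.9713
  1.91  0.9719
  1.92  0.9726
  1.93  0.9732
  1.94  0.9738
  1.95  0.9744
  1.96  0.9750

T = 0.3333;  σ√T = 0.2425
d₁ = [ln(70/110) + (0.041 + ½·0.42²)·0.3333] / (σ√T) = (-0.4520 + 0.0431) / 0.2425 = -1.6864 ≈ -1.69
d₂ = -1.6864 − 0.2425 = -1.9288 ≈ -1.93
exp(−rT) = exp(−0.041·0.3333) = 0.9864
P = 110·0.9864·N(1.93) − 70·N(1.69) = 110·0.9864·0.9732 − 70·0.9545 = 105.5961 − 66.8150 = 38.7811

€38.78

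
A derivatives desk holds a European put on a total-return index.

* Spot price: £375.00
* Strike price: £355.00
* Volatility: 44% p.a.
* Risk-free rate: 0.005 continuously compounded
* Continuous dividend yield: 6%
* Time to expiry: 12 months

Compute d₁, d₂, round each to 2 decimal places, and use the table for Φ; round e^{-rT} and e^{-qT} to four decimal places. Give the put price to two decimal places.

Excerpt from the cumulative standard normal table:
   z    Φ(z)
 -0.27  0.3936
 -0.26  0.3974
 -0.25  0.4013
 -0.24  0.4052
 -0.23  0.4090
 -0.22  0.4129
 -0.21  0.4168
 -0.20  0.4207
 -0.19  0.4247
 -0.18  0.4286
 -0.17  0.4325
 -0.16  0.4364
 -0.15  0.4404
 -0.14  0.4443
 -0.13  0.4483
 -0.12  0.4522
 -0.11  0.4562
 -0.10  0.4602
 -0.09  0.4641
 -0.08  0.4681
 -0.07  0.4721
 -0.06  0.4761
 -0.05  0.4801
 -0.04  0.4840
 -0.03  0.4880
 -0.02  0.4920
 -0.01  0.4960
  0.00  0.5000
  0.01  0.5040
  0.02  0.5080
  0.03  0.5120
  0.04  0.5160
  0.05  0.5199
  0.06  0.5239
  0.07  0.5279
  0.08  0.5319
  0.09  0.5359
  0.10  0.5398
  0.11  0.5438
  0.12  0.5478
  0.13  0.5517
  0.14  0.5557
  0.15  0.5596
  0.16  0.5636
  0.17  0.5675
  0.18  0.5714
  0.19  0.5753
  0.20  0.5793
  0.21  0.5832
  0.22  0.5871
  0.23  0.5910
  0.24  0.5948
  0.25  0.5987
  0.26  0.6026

σ√T = 0.44 × 1.0000 = 0.4400
ln(S/K) + (r − q + σ²/2)T = ln(375/355) + (0.005 − 0.06 + 0.44²/2)·1 = 0.0548 + 0.0418 = 0.0966
d₁ = 0.0966 / 0.4400 = 0.2196 ≈ 0.22
d₂ = d₁ − σ√T = 0.2196 − 0.4400 = -0.2204 ≈ -0.22
exp(−qT) = exp(−0.06·1) = 0.9418;  exp(−rT) = exp(−0.005·1) = 0.9950
N(−d₂) = N(0.22) = 0.5871;  N(−d₁) = N(-0.22) = 0.4129
P = 355·0.9950·0.5871 − 375·0.9418·0.4129 = 207.3784 − 145.8260 = 61.5524

£61.55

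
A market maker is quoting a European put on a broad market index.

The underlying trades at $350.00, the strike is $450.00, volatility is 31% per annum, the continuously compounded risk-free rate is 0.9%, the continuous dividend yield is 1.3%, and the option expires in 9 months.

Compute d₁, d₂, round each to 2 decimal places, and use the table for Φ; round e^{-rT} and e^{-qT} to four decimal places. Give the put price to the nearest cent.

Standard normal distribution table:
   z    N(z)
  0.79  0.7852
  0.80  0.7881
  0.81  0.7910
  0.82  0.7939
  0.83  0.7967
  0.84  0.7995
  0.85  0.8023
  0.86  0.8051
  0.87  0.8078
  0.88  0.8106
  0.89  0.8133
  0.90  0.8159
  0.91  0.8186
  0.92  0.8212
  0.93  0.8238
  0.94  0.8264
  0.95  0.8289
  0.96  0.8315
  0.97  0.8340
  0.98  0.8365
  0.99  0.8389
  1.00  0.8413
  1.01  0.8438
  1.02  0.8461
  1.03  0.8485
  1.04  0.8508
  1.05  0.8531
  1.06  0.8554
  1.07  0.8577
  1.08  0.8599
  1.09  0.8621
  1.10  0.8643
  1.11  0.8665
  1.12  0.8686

σ√T = 0.31 × 0.8660 = 0.2685
d₁ = [ln(350/450) + (0.009 − 0.013 + ½·0.31²)·0.75] / (σ√T) = (-0.2513 + 0.0330) / 0.2685 = -0.8130 which rounds to -0.81
d₂ = -0.8130 − 0.2685 = -1.0815 which rounds to -1.08
e^(−qT) = e^(−0.013·0.75) = 0.9903;  e^(−rT) = e^(−0.009·0.75) = 0.9933
N(−d₂) = N(1.08) = 0.8599;  N(−d₁) = N(0.81) = 0.7910
P = 450·0.9933·0.8599 − 350·0.9903·0.7910 = 384.3624 − 274.1646 = 110.1978

$110.20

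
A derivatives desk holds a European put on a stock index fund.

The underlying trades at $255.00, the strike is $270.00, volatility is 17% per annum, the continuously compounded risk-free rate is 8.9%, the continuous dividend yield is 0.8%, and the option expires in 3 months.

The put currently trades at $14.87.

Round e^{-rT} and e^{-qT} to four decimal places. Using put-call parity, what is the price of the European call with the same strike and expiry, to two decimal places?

e^(−qT) = e^(−0.008·0.25) = 0.9980;  e^(−rT) = e^(−0.089·0.25) = 0.9780
Put-call parity: C − P = S·e^(−qT) − K·e^(−rT) = 255·0.9980 − 270·0.9780 = 254.4900 − 264.0600 = -9.5700
C = P + (C − P) = 14.87 + (-9.5700) = 5.3000

$5.30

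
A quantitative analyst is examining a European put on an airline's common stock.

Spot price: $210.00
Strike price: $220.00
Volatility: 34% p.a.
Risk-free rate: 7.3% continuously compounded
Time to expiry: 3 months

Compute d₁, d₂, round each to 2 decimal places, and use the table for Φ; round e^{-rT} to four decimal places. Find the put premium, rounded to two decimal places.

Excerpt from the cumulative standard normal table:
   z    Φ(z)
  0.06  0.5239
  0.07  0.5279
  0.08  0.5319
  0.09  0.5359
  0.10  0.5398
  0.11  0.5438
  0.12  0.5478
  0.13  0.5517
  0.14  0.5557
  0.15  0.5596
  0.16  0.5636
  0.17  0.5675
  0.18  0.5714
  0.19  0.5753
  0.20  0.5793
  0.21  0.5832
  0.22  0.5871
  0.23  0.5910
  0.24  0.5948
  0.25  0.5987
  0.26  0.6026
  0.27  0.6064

σ√T = 0.34·√0.25 = 0.1700
ln(S/K) + (r + σ²/2)T = ln(210/220) + (0.073 + 0.34²/2)·0.25 = -0.0465 + 0.0327 = -0.0138
d₁ = -0.0138 / 0.1700 = -0.0813 which rounds to -0.08
d₂ = d₁ − σ√T = -0.0813 − 0.1700 = -0.2513 which rounds to -0.25
exp(−rT) = exp(−0.073·0.25) = 0.9819
P = 220·0.9819·N(0.25) − 210·N(0.08) = 220·0.9819·0.5987 − 210·0.5319 = 129.3300 − 111.6990 = 17.6310

$17.63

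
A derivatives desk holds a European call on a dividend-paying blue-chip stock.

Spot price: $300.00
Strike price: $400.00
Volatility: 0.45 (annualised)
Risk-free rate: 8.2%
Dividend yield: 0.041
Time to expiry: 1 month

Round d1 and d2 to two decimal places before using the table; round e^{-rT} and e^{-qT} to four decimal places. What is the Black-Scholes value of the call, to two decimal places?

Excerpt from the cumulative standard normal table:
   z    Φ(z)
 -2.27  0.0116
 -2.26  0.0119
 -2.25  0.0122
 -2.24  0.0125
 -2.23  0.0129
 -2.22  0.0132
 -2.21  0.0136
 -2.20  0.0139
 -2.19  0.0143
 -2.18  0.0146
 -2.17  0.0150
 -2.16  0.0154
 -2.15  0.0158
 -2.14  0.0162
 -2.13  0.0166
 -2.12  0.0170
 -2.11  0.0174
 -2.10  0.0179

T = 0.08333;  σ√T = 0.1299
d₁ = [ln(300/400) + (0.082 − 0.041 + 0.45²/2)·0.08333] / 0.1299 = [-0.2877 + 0.0119] / 0.1299 = -2.1233 which rounds to -2.12
d₂ = d₁ − σ√T = -2.1233 − 0.1299 = -2.2532 which rounds to -2.25
e^(−qT) = e^(−0.041·0.08333) = 0.9966;  e^(−rT) = e^(−0.082·0.08333) = 0.9932
N(d₁) = N(-2.12) = 0.0170;  N(d₂) = N(-2.25) = 0.0122
C = 300·0.9966·0.0170 − 400·0.9932·0.0122 = 5.0827 − 4.8468 = 0.2358

$0.24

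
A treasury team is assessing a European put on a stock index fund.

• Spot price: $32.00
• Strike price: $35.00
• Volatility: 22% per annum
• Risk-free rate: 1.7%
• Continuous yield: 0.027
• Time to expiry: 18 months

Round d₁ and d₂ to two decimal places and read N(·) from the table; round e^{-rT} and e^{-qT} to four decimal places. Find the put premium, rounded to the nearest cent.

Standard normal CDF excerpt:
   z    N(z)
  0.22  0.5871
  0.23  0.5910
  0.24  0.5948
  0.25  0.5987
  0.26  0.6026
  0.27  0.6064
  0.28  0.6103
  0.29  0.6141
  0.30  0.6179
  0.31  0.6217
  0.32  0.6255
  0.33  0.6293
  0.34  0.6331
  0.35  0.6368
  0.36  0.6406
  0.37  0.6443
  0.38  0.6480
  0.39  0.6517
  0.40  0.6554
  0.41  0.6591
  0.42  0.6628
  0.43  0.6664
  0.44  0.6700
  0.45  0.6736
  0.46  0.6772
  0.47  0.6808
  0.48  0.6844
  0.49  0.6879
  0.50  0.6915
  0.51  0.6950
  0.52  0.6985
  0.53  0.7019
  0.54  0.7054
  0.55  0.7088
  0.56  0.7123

T = 1.5;  σ√T = 0.2694
d₁ = [ln(32/35) + (0.017 − 0.027 + 0.22²/2)·1.5] / 0.2694 = [-0.0896 + 0.0213] / 0.2694 = -0.2535 ≈ -0.25
d₂ = d₁ − σ√T = -0.2535 − 0.2694 = -0.5230 ≈ -0.52
e^(−qT) = e^(−0.027·1.5) = 0.9603;  e^(−rT) = e^(−0.017·1.5) = 0.9748
N(−d₂) = N(0.52) = 0.6985;  N(−d₁) = N(0.25) = 0.5987
P = 35·0.9748·0.6985 − 32·0.9603·0.5987 = 23.8314 − 18.3978 = 5.4336

$5.43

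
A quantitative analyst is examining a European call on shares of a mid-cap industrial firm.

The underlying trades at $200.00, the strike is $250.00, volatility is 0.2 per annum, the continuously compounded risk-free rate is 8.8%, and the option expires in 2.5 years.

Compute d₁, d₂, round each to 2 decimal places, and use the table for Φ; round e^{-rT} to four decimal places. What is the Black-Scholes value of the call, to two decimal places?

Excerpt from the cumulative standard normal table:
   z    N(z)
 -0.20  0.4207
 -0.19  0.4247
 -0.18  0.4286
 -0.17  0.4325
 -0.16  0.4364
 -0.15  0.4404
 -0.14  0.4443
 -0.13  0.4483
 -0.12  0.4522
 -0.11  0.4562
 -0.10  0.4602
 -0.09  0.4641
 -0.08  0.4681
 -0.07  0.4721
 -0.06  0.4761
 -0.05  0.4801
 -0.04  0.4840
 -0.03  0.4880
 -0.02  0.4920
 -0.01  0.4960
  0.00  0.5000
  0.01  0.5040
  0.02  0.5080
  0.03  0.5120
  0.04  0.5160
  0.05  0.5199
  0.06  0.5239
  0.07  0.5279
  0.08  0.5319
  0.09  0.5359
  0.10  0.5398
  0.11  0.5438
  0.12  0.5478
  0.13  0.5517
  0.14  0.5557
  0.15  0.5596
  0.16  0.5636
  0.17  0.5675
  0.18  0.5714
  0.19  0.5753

$25.15

T = 2.5;  σ√T = 0.3162
d₁ = [ln(200/250) + (0.088 + 0.2²/2)·2.5] / 0.3162 = [-0.2231 + 0.2700] / 0.3162 = 0.1482 ⇒ 0.15
d₂ = d₁ − σ√T = 0.1482 − 0.3162 = -0.1681 ⇒ -0.17
exp(−rT) = exp(−0.088·2.5) = 0.8025
N(d₁) = N(0.15) = 0.5596;  N(d₂) = N(-0.17) = 0.4325
C = 200·0.5596 − 250·0.8025·0.4325 = 111.9200 − 86.7703 = 25.1497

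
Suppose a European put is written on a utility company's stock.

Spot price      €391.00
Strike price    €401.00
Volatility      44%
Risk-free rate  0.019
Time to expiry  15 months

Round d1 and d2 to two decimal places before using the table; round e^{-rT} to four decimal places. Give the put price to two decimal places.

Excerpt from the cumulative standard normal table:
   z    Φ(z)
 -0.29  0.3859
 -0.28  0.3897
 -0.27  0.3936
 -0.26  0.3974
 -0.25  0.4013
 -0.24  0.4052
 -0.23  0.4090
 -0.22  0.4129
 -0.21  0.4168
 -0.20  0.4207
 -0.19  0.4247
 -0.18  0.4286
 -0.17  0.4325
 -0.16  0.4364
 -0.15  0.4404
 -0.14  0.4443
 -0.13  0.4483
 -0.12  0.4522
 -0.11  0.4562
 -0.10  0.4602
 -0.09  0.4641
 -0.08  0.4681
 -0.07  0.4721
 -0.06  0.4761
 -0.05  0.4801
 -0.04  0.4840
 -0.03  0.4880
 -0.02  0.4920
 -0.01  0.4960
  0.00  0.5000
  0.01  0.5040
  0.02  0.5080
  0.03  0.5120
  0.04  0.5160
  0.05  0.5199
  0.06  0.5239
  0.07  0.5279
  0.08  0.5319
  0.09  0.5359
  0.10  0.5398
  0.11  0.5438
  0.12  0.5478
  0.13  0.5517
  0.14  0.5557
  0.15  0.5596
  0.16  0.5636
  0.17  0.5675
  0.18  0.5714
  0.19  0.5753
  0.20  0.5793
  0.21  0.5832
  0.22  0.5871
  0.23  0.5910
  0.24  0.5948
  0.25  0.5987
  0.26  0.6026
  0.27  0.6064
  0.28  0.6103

€76.00

σ√T = 0.44·√1.25 = 0.4919
d₁ = [ln(391/401) + (0.019 + ½·0.44²)·1.25] / (σ√T) = (-0.0253 + 0.1447) / 0.4919 = 0.2429 ⇒ 0.24
d₂ = 0.2429 − 0.4919 = -0.2490 ⇒ -0.25
e^(−rT) = e^(−0.019·1.25) = 0.9765
N(−d₂) = N(0.25) = 0.5987;  N(−d₁) = N(-0.24) = 0.4052
P = 401·0.9765·0.5987 − 391·0.4052 = 234.4369 − 158.4332 = 76.0037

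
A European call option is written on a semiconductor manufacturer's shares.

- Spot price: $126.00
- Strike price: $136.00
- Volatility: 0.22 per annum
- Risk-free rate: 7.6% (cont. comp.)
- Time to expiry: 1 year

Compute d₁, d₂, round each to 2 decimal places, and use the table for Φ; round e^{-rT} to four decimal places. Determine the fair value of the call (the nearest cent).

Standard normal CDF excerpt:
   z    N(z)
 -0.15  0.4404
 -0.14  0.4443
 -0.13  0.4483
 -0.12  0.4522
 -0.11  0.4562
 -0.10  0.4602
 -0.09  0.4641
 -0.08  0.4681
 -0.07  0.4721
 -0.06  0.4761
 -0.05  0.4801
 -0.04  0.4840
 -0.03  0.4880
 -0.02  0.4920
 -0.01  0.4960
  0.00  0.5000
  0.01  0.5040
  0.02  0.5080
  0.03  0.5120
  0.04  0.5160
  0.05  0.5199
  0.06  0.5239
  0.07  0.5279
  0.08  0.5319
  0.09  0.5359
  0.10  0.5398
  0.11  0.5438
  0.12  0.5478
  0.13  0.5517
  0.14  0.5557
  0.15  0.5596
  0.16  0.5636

$11.02

σ√T = 0.22·√1 = 0.2200
ln(S/K) + (r + σ²/2)T = ln(126/136) + (0.076 + 0.22²/2)·1 = -0.0764 + 0.1002 = 0.0238
d₁ = 0.0238 / 0.2200 = 0.1083 which rounds to 0.11
d₂ = d₁ − σ√T = 0.1083 − 0.2200 = -0.1117 which rounds to -0.11
exp(−rT) = exp(−0.076·1) = 0.9268
N(d₁) = N(0.11) = 0.5438;  N(d₂) = N(-0.11) = 0.4562
C = 126·0.5438 − 136·0.9268·0.4562 = 68.5188 − 57.5016 = 11.0172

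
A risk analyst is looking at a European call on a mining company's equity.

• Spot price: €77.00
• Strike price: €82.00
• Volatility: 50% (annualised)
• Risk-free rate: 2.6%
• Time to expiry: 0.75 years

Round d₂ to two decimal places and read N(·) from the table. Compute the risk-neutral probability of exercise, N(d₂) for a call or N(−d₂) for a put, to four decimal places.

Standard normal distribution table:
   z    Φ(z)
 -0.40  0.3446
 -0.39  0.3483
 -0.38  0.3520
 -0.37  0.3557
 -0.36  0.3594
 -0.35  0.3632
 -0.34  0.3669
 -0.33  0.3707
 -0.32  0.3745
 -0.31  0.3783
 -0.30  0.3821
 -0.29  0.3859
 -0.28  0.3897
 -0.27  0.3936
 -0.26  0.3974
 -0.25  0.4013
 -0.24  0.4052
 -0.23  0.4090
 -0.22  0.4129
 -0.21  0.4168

σ√T = 0.5 × 0.8660 = 0.4330
d₁ = [ln(77/82) + (0.026 + 0.5²/2)·0.75] / 0.4330 = [-0.0629 + 0.1132] / 0.4330 = 0.1162 which rounds to 0.12
d₂ = d₁ − σ√T = 0.1162 − 0.4330 = -0.3168 which rounds to -0.32
Risk-neutral Pr[S_T > K] = N(d₂) = N(-0.32) = 0.3745

0.3745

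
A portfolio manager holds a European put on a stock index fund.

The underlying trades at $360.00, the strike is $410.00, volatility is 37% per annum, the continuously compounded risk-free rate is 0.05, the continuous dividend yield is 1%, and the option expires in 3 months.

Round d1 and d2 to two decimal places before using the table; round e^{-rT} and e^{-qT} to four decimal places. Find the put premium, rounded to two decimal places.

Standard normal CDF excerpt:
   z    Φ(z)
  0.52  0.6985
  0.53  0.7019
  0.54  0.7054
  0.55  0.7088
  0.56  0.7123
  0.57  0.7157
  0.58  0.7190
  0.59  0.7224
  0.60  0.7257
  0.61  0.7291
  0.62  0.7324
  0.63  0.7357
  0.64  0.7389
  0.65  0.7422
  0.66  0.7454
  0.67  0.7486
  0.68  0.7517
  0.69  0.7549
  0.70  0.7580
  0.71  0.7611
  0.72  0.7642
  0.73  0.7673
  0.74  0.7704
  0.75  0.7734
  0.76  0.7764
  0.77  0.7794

$56.16

σ√T = 0.37·√0.25 = 0.1850
d₁ = [ln(360/410) + (0.05 − 0.01 + ½·0.37²)·0.25] / (σ√T) = (-0.1301 + 0.0271) / 0.1850 = -0.5564 ≈ -0.56
d₂ = -0.5564 − 0.1850 = -0.7414 ≈ -0.74
exp(−qT) = exp(−0.01·0.25) = 0.9975;  exp(−rT) = exp(−0.05·0.25) = 0.9876
N(−d₂) = N(0.74) = 0.7704;  N(−d₁) = N(0.56) = 0.7123
P = 410·0.9876·0.7704 − 360·0.9975·0.7123 = 311.9473 − 255.7869 = 56.1604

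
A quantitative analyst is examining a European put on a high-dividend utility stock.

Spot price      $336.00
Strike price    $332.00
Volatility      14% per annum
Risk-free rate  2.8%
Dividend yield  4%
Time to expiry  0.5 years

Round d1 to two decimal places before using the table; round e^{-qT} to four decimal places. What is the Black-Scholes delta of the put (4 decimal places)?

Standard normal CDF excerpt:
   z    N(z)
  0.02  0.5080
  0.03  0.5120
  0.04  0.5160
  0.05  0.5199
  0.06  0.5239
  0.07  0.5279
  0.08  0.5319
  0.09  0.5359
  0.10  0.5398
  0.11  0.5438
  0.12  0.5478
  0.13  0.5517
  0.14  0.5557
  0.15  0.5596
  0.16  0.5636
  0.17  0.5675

σ√T = 0.14·√0.5 = 0.0990
d₁ = [ln(336/332) + (0.028 − 0.04 + ½·0.14²)·0.5] / (σ√T) = (0.0120 − 0.0011) / 0.0990 = 0.1099 which rounds to 0.11
N(d₁) = N(0.11) = 0.5438
Δ_put = exp(−qT)·(N(d₁) − 1) = 0.9802·(0.5438 − 1) = -0.4472

-0.4472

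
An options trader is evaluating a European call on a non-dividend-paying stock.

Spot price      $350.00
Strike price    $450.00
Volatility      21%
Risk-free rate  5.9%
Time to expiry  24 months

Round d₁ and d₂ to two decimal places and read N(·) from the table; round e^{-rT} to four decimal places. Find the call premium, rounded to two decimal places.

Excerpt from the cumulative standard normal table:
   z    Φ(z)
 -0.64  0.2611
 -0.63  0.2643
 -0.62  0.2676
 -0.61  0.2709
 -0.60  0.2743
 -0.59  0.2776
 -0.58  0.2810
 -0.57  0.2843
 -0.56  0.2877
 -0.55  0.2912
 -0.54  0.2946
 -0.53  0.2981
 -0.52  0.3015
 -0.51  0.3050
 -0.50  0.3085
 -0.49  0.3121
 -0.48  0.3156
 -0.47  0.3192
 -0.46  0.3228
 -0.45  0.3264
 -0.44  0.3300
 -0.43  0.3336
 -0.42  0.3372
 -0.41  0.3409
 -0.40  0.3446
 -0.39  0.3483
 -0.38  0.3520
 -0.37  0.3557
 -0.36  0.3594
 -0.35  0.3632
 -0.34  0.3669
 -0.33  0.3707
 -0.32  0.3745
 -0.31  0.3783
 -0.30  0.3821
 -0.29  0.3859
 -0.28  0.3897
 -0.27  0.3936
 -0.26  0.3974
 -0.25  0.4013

$24.04

σ√T = 0.21 × 1.4142 = 0.2970
d₁ = [ln(350/450) + (0.059 + ½·0.21²)·2] / (σ√T) = (-0.2513 + 0.1621) / 0.2970 = -0.3004 ⇒ -0.30
d₂ = -0.3004 − 0.2970 = -0.5974 ⇒ -0.60
e^(−rT) = e^(−0.059·2) = 0.8887
N(d₁) = N(-0.30) = 0.3821;  N(d₂) = N(-0.60) = 0.2743
C = 350·0.3821 − 450·0.8887·0.2743 = 133.7350 − 109.6967 = 24.0383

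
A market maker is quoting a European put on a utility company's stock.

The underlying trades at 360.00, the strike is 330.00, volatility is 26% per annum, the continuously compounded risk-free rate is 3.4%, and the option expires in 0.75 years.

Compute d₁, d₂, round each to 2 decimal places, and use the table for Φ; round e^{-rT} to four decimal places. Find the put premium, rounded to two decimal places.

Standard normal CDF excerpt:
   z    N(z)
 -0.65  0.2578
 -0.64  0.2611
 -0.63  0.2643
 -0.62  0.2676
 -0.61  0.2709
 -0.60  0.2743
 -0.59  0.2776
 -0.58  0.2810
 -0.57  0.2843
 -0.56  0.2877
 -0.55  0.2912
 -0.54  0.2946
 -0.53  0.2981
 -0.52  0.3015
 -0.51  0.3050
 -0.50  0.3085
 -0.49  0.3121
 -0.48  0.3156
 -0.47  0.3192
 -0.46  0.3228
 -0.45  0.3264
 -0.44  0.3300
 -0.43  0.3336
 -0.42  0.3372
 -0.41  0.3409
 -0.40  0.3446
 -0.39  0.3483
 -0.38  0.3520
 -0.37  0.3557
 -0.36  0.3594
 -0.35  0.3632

14.52

T = 0.75;  σ√T = 0.2252
d₁ = [ln(360/330) + (0.034 + 0.26²/2)·0.75] / 0.2252 = [0.0870 + 0.0508] / 0.2252 = 0.6123 which rounds to 0.61
d₂ = d₁ − σ√T = 0.6123 − 0.2252 = 0.3871 which rounds to 0.39
exp(−rT) = exp(−0.034·0.75) = 0.9748
N(−d₂) = N(-0.39) = 0.3483;  N(−d₁) = N(-0.61) = 0.2709
P = 330·0.9748·0.3483 − 360·0.2709 = 112.0425 − 97.5240 = 14.5185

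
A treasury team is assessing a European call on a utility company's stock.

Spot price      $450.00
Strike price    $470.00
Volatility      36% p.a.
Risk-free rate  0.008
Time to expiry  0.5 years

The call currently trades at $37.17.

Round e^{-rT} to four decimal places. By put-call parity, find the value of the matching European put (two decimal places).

exp(−rT) = exp(−0.008·0.5) = 0.9960
Put-call parity: C − P = S − K·e^(−rT) = 450 − 470·0.9960 = 450 − 468.1200 = -18.1200
P = C − (C − P) = 37.17 − (-18.1200) = 55.2900

$55.29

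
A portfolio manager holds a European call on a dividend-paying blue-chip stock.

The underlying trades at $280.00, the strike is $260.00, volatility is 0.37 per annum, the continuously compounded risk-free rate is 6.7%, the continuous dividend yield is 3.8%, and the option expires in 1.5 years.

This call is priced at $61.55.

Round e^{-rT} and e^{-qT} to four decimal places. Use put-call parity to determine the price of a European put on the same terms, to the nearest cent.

exp(−qT) = exp(−0.038·1.5) = 0.9446;  exp(−rT) = exp(−0.067·1.5) = 0.9044
Put-call parity: C − P = S·e^(−qT) − K·e^(−rT) = 280·0.9446 − 260·0.9044 = 264.4880 − 235.1440 = 29.3440
P = C − (C − P) = 61.55 − (29.3440) = 32.2060

$32.21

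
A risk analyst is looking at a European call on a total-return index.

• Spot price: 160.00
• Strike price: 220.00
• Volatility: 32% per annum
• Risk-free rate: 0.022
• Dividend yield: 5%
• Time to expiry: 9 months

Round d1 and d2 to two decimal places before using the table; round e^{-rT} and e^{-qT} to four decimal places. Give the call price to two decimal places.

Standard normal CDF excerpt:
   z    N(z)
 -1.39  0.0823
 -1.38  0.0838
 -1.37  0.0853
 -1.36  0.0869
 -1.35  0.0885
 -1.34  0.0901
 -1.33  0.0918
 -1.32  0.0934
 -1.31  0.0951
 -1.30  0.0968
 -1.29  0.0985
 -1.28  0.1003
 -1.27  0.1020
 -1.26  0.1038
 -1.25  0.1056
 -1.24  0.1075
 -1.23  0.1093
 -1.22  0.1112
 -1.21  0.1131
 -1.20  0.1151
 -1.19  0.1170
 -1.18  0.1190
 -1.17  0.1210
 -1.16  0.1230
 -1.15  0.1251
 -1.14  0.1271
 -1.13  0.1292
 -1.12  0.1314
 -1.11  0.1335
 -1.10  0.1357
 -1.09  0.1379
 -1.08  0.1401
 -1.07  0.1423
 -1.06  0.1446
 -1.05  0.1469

σ√T = 0.32·√0.75 = 0.2771
ln(S/K) + (r − q + σ²/2)T = ln(160/220) + (0.022 − 0.05 + 0.32²/2)·0.75 = -0.3185 + 0.0174 = -0.3011
d₁ = -0.3011 / 0.2771 = -1.0863 ≈ -1.09
d₂ = d₁ − σ√T = -1.0863 − 0.2771 = -1.3635 ≈ -1.36
e^(−qT) = e^(−0.05·0.75) = 0.9632;  e^(−rT) = e^(−0.022·0.75) = 0.9836
C = 160·0.9632·N(-1.09) − 220·0.9836·N(-1.36) = 160·0.9632·0.1379 − 220·0.9836·0.0869 = 21.2520 − 18.8045 = 2.4476

2.45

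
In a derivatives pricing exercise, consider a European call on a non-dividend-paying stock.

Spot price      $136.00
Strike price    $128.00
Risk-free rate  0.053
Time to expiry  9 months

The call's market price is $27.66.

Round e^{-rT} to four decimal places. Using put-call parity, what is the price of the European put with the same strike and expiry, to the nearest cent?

$14.67

e^(−rT) = e^(−0.053·0.75) = 0.9610
Put-call parity: C − P = S − K·e^(−rT) = 136 − 128·0.9610 = 136 − 123.0080 = 12.9920
P = C − (C − P) = 27.66 − (12.9920) = 14.6680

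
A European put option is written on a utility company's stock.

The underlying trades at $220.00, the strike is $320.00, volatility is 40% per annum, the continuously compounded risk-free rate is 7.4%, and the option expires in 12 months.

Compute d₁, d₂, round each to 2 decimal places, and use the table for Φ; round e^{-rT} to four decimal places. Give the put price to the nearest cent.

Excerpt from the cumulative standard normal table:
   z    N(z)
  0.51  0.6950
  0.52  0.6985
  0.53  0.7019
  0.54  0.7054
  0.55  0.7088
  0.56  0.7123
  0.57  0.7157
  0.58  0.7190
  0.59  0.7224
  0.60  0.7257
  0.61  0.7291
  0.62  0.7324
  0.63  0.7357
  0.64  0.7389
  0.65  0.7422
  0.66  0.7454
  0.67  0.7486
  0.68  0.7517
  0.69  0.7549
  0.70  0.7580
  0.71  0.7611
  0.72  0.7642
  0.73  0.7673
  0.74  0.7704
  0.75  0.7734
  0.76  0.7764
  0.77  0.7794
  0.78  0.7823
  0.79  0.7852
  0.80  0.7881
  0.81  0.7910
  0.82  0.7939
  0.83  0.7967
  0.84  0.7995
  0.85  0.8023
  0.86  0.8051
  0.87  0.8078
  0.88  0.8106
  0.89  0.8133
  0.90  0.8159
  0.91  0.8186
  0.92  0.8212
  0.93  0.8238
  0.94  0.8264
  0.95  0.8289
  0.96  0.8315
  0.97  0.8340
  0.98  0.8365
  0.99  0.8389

T = 1;  σ√T = 0.4000
ln(S/K) + (r + σ²/2)T = ln(220/320) + (0.074 + 0.4²/2)·1 = -0.3747 + 0.1540 = -0.2207
d₁ = -0.2207 / 0.4000 = -0.5517 → -0.55
d₂ = d₁ − σ√T = -0.5517 − 0.4000 = -0.9517 → -0.95
e^(−rT) = e^(−0.074·1) = 0.9287
N(−d₂) = N(0.95) = 0.8289;  N(−d₁) = N(0.55) = 0.7088
P = 320·0.9287·0.8289 − 220·0.7088 = 246.3358 − 155.9360 = 90.3998

$90.40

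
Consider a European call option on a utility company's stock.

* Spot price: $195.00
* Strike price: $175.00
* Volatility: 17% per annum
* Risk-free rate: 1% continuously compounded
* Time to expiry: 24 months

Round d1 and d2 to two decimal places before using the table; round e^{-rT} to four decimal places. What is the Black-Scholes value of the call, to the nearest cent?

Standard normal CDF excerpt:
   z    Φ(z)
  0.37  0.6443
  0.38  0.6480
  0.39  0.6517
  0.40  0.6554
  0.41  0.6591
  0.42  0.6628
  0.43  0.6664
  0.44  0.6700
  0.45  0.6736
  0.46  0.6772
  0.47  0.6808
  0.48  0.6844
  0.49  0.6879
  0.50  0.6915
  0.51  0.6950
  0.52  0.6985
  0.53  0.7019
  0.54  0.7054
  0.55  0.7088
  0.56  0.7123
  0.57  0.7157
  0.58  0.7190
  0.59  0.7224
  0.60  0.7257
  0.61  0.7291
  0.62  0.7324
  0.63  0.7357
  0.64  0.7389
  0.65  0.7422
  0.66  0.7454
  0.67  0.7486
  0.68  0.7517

σ√T = 0.17·√2 = 0.2404
ln(S/K) + (r + σ²/2)T = ln(195/175) + (0.01 + 0.17²/2)·2 = 0.1082 + 0.0489 = 0.1571
d₁ = 0.1571 / 0.2404 = 0.6535 → 0.65
d₂ = d₁ − σ√T = 0.6535 − 0.2404 = 0.4131 → 0.41
e^(−rT) = e^(−0.01·2) = 0.9802
C = 195·N(0.65) − 175·0.9802·N(0.41) = 195·0.7422 − 175·0.9802·0.6591 = 144.7290 − 113.0587 = 31.6703

$31.67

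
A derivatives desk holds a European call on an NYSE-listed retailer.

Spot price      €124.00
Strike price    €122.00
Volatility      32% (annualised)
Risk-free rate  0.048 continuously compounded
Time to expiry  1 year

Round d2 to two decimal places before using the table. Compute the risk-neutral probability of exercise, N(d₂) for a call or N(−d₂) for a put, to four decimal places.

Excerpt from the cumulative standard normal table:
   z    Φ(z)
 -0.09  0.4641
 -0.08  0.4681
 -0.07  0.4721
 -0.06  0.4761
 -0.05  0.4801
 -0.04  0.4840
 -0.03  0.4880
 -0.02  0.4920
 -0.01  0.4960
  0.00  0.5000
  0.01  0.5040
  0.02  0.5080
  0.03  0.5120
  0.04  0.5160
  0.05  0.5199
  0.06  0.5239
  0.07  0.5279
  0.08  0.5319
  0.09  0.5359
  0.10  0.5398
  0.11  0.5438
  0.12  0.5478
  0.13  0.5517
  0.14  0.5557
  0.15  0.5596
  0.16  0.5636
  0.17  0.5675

T = 1;  σ√T = 0.3200
d₁ = [ln(124/122) + (0.048 + ½·0.32²)·1] / (σ√T) = (0.0163 + 0.0992) / 0.3200 = 0.3608 which rounds to 0.36
d₂ = 0.3608 − 0.3200 = 0.0408 which rounds to 0.04
Pr(exercise) under Q = N(d₂) = 0.5160

0.5160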